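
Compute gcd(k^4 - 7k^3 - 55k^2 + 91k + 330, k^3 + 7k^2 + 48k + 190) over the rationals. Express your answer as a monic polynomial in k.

Repeated division with remainder:
  k^4 - 7k^3 - 55k^2 + 91k + 330 = (k - 14)(k^3 + 7k^2 + 48k + 190) + (-5k^2 + 573k + 2990)
  k^3 + 7k^2 + 48k + 190 = (-(1/5)k - 608/25)(-5k^2 + 573k + 2990) + ((364534/25)k + 364534/5)
  -5k^2 + 573k + 2990 = (-(125/364534)k + 7475/182267)((364534/25)k + 364534/5) + (0)
Last nonzero remainder: (364534/25)k + 364534/5. Dividing through by 364534/25 gives the monic gcd k + 5.

k + 5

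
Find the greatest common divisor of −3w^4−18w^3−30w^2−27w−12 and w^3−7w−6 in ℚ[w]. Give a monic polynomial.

w+1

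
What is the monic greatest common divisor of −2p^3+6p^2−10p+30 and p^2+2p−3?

1

By polynomial division,
  −2p^3+6p^2−10p+30 = (−2p+10)(p^2+2p−3) + (−36p+60)
  p^2+2p−3 = (−(1/36)p−11/108)(−36p+60) + (28/9)
  −36p+60 = (−(81/7)p+135/7)(28/9) + (0)
The last nonzero remainder is the constant 28/9, so the polynomials are coprime and gcd = 1.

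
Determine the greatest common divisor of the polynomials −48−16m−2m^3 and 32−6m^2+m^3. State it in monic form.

By polynomial division,
  −2m^3−16m−48 = (−2)(m^3−6m^2+32) + (−12m^2−16m+16)
  m^3−6m^2+32 = (−(1/12)m+11/18)(−12m^2−16m+16) + ((100/9)m+200/9)
  −12m^2−16m+16 = (−(27/25)m+18/25)((100/9)m+200/9) + (0)
Last nonzero remainder: (100/9)m+200/9. Dividing through by 100/9 gives the monic gcd m+2.

2+m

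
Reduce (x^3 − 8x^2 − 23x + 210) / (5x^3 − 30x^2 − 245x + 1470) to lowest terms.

(x + 5)/(5x + 35)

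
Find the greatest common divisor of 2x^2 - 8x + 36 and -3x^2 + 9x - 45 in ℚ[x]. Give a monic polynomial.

1

Apply the Euclidean algorithm:
  2x^2 - 8x + 36 = (-2/3)(-3x^2 + 9x - 45) + (-2x + 6)
  -3x^2 + 9x - 45 = ((3/2)x)(-2x + 6) + (-45)
  -2x + 6 = ((2/45)x - 2/15)(-45) + (0)
The last nonzero remainder is the constant -45, so the polynomials are coprime and gcd = 1.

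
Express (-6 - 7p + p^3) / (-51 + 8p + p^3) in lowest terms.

(2 + 3p + p^2)/(17 + 3p + p^2)

Euclidean algorithm in ℚ[p]:
  p^3 - 7p - 6 = (p^3 + 8p - 51) + (-15p + 45)
  p^3 + 8p - 51 = (-(1/15)p^2 - (1/5)p - 17/15)(-15p + 45) + (0)
Last nonzero remainder: -15p + 45. Dividing through by -15 gives the monic gcd p - 3.
Cancel p - 3 from numerator and denominator to get the reduced form.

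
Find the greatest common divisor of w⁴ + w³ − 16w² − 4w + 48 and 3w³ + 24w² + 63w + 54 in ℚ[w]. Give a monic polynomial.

Apply the Euclidean algorithm:
  w⁴ + w³ − 16w² − 4w + 48 = ((1/3)w − 7/3)(3w³ + 24w² + 63w + 54) + (19w² + 125w + 174)
  3w³ + 24w² + 63w + 54 = ((3/19)w + 81/361)(19w² + 125w + 174) + ((2700/361)w + 5400/361)
  19w² + 125w + 174 = ((6859/2700)w + 10469/900)((2700/361)w + 5400/361) + (0)
Last nonzero remainder: (2700/361)w + 5400/361. Dividing through by 2700/361 gives the monic gcd w + 2.

w + 2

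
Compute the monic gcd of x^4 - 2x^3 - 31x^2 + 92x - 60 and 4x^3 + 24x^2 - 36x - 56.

x - 2

Apply the Euclidean algorithm:
  x^4 - 2x^3 - 31x^2 + 92x - 60 = ((1/4)x - 2)(4x^3 + 24x^2 - 36x - 56) + (26x^2 + 34x - 172)
  4x^3 + 24x^2 - 36x - 56 = ((2/13)x + 122/169)(26x^2 + 34x - 172) + (-(5760/169)x + 11520/169)
  26x^2 + 34x - 172 = (-(2197/2880)x - 7267/2880)(-(5760/169)x + 11520/169) + (0)
Last nonzero remainder: -(5760/169)x + 11520/169. Dividing through by -5760/169 gives the monic gcd x - 2.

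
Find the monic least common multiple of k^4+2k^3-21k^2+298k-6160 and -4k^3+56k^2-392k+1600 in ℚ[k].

Repeated division with remainder:
  k^4+2k^3-21k^2+298k-6160 = (-(1/4)k-4)(-4k^3+56k^2-392k+1600) + (105k^2-870k+240)
  -4k^3+56k^2-392k+1600 = (-(4/105)k+32/147)(105k^2-870k+240) + (-(9480/49)k+75840/49)
  105k^2-870k+240 = (-(343/632)k+49/316)(-(9480/49)k+75840/49) + (0)
Last nonzero remainder: -(9480/49)k+75840/49. Dividing through by -9480/49 gives the monic gcd k-8.
Then lcm(f, g) = f·g / gcd(f, g); expanding and making the result monic gives the answer.

k^6-4k^5+17k^4+524k^3-8998k^2+51860k-308000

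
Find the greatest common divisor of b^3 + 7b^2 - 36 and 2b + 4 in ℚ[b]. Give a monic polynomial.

Repeated division with remainder:
  b^3 + 7b^2 - 36 = ((1/2)b^2 + (5/2)b - 5)(2b + 4) + (-16)
  2b + 4 = (-(1/8)b - 1/4)(-16) + (0)
The last nonzero remainder is the constant -16, so the polynomials are coprime and gcd = 1.

1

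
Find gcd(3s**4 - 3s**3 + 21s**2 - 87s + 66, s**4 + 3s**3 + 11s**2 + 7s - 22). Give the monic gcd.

Repeated division with remainder:
  3s**4 - 3s**3 + 21s**2 - 87s + 66 = (3)(s**4 + 3s**3 + 11s**2 + 7s - 22) + (-12s**3 - 12s**2 - 108s + 132)
  s**4 + 3s**3 + 11s**2 + 7s - 22 = (-(1/12)s - 1/6)(-12s**3 - 12s**2 - 108s + 132) + (0)
Last nonzero remainder: -12s**3 - 12s**2 - 108s + 132. Dividing through by -12 gives the monic gcd s**3 + s**2 + 9s - 11.

s**3 + s**2 + 9s - 11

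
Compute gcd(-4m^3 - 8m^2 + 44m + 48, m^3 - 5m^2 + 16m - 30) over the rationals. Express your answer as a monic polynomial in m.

Euclidean algorithm in ℚ[m]:
  -4m^3 - 8m^2 + 44m + 48 = (-4)(m^3 - 5m^2 + 16m - 30) + (-28m^2 + 108m - 72)
  m^3 - 5m^2 + 16m - 30 = (-(1/28)m + 2/49)(-28m^2 + 108m - 72) + ((442/49)m - 1326/49)
  -28m^2 + 108m - 72 = (-(686/221)m + 588/221)((442/49)m - 1326/49) + (0)
Last nonzero remainder: (442/49)m - 1326/49. Dividing through by 442/49 gives the monic gcd m - 3.

m - 3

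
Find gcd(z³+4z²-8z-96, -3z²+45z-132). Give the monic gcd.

z-4

Euclidean algorithm in ℚ[z]:
  z³+4z²-8z-96 = (-(1/3)z-19/3)(-3z²+45z-132) + (233z-932)
  -3z²+45z-132 = (-(3/233)z+33/233)(233z-932) + (0)
Last nonzero remainder: 233z-932. Dividing through by 233 gives the monic gcd z-4.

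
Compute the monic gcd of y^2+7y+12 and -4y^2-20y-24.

By polynomial division,
  y^2+7y+12 = (-1/4)(-4y^2-20y-24) + (2y+6)
  -4y^2-20y-24 = (-2y-4)(2y+6) + (0)
Last nonzero remainder: 2y+6. Dividing through by 2 gives the monic gcd y+3.

y+3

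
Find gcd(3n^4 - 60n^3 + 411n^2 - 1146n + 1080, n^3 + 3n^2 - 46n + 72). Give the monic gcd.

n^2 - 6n + 8

By polynomial division,
  3n^4 - 60n^3 + 411n^2 - 1146n + 1080 = (3n - 69)(n^3 + 3n^2 - 46n + 72) + (756n^2 - 4536n + 6048)
  n^3 + 3n^2 - 46n + 72 = ((1/756)n + 1/84)(756n^2 - 4536n + 6048) + (0)
Last nonzero remainder: 756n^2 - 4536n + 6048. Dividing through by 756 gives the monic gcd n^2 - 6n + 8.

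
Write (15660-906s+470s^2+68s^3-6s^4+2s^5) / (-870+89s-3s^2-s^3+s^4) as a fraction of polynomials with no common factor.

(90-14s+2s^2)/(-5+s)

Repeated division with remainder:
  2s^5-6s^4+68s^3+470s^2-906s+15660 = (2s-4)(s^4-s^3-3s^2+89s-870) + (70s^3+280s^2+1190s+12180)
  s^4-s^3-3s^2+89s-870 = ((1/70)s-1/14)(70s^3+280s^2+1190s+12180) + (0)
Last nonzero remainder: 70s^3+280s^2+1190s+12180. Dividing through by 70 gives the monic gcd s^3+4s^2+17s+174.
Cancel s^3+4s^2+17s+174 from numerator and denominator to get the reduced form.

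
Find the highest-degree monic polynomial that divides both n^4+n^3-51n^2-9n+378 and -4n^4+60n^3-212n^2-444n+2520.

By polynomial division,
  n^4+n^3-51n^2-9n+378 = (-1/4)(-4n^4+60n^3-212n^2-444n+2520) + (16n^3-104n^2-120n+1008)
  -4n^4+60n^3-212n^2-444n+2520 = (-(1/4)n+17/8)(16n^3-104n^2-120n+1008) + (-21n^2+63n+378)
  16n^3-104n^2-120n+1008 = (-(16/21)n+8/3)(-21n^2+63n+378) + (0)
Last nonzero remainder: -21n^2+63n+378. Dividing through by -21 gives the monic gcd n^2-3n-18.

n^2-3n-18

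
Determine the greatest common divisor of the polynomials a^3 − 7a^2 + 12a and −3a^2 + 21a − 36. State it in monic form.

Euclidean algorithm in ℚ[a]:
  a^3 − 7a^2 + 12a = (−(1/3)a)(−3a^2 + 21a − 36) + (0)
Last nonzero remainder: −3a^2 + 21a − 36. Dividing through by −3 gives the monic gcd a^2 − 7a + 12.

a^2 − 7a + 12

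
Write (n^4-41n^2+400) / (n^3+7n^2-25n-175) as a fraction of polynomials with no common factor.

By polynomial division,
  n^4-41n^2+400 = (n-7)(n^3+7n^2-25n-175) + (33n^2-825)
  n^3+7n^2-25n-175 = ((1/33)n+7/33)(33n^2-825) + (0)
Last nonzero remainder: 33n^2-825. Dividing through by 33 gives the monic gcd n^2-25.
Cancel n^2-25 from numerator and denominator to get the reduced form.

(n^2-16)/(n+7)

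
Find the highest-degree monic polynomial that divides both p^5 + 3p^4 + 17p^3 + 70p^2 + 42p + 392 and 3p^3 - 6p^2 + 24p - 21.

p^2 - p + 7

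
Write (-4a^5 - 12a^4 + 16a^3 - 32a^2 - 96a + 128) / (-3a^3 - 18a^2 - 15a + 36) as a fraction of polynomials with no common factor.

Apply the Euclidean algorithm:
  -4a^5 - 12a^4 + 16a^3 - 32a^2 - 96a + 128 = ((4/3)a^2 - 4a + 12)(-3a^3 - 18a^2 - 15a + 36) + (76a^2 + 228a - 304)
  -3a^3 - 18a^2 - 15a + 36 = (-(3/76)a - 9/76)(76a^2 + 228a - 304) + (0)
Last nonzero remainder: 76a^2 + 228a - 304. Dividing through by 76 gives the monic gcd a^2 + 3a - 4.
Cancel a^2 + 3a - 4 from numerator and denominator to get the reduced form.

(4a^3 + 32)/(3a + 9)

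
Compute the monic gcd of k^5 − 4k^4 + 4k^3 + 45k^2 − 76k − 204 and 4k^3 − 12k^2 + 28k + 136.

k^3 − 3k^2 + 7k + 34

Repeated division with remainder:
  k^5 − 4k^4 + 4k^3 + 45k^2 − 76k − 204 = ((1/4)k^2 − (1/4)k − 3/2)(4k^3 − 12k^2 + 28k + 136) + (0)
Last nonzero remainder: 4k^3 − 12k^2 + 28k + 136. Dividing through by 4 gives the monic gcd k^3 − 3k^2 + 7k + 34.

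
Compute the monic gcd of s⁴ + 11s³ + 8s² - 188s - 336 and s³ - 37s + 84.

Apply the Euclidean algorithm:
  s⁴ + 11s³ + 8s² - 188s - 336 = (s + 11)(s³ - 37s + 84) + (45s² + 135s - 1260)
  s³ - 37s + 84 = ((1/45)s - 1/15)(45s² + 135s - 1260) + (0)
Last nonzero remainder: 45s² + 135s - 1260. Dividing through by 45 gives the monic gcd s² + 3s - 28.

s² + 3s - 28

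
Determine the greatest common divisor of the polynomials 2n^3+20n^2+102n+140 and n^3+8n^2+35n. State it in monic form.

n^2+8n+35

By polynomial division,
  2n^3+20n^2+102n+140 = (2)(n^3+8n^2+35n) + (4n^2+32n+140)
  n^3+8n^2+35n = ((1/4)n)(4n^2+32n+140) + (0)
Last nonzero remainder: 4n^2+32n+140. Dividing through by 4 gives the monic gcd n^2+8n+35.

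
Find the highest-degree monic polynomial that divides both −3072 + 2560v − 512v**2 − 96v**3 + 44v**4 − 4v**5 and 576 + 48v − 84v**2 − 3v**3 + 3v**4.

64 − 16v − 4v**2 + v**3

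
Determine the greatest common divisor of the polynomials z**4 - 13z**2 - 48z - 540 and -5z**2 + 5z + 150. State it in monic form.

Apply the Euclidean algorithm:
  z**4 - 13z**2 - 48z - 540 = (-(1/5)z**2 - (1/5)z - 18/5)(-5z**2 + 5z + 150) + (0)
Last nonzero remainder: -5z**2 + 5z + 150. Dividing through by -5 gives the monic gcd z**2 - z - 30.

z**2 - z - 30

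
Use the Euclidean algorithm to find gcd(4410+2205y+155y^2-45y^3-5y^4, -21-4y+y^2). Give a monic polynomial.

By polynomial division,
  -5y^4-45y^3+155y^2+2205y+4410 = (-5y^2-65y-210)(y^2-4y-21) + (0)
The last nonzero remainder y^2-4y-21 is already monic.

-21-4y+y^2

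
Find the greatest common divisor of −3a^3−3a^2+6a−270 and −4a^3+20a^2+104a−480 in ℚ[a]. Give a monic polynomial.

By polynomial division,
  −3a^3−3a^2+6a−270 = (3/4)(−4a^3+20a^2+104a−480) + (−18a^2−72a+90)
  −4a^3+20a^2+104a−480 = ((2/9)a−2)(−18a^2−72a+90) + (−60a−300)
  −18a^2−72a+90 = ((3/10)a−3/10)(−60a−300) + (0)
Last nonzero remainder: −60a−300. Dividing through by −60 gives the monic gcd a+5.

a+5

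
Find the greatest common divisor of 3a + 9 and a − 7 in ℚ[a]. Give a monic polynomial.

1

Euclidean algorithm in ℚ[a]:
  3a + 9 = (3)(a − 7) + (30)
  a − 7 = ((1/30)a − 7/30)(30) + (0)
The last nonzero remainder is the constant 30, so the polynomials are coprime and gcd = 1.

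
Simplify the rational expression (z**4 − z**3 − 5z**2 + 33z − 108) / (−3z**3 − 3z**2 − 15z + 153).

(−z**3 − 2z**2 − z − 36)/(3z**2 + 12z + 51)

Repeated division with remainder:
  z**4 − z**3 − 5z**2 + 33z − 108 = (−(1/3)z + 2/3)(−3z**3 − 3z**2 − 15z + 153) + (−8z**2 + 94z − 210)
  −3z**3 − 3z**2 − 15z + 153 = ((3/8)z + 153/32)(−8z**2 + 94z − 210) + (−(6171/16)z + 18513/16)
  −8z**2 + 94z − 210 = ((128/6171)z − 1120/6171)(−(6171/16)z + 18513/16) + (0)
Last nonzero remainder: −(6171/16)z + 18513/16. Dividing through by −6171/16 gives the monic gcd z − 3.
Cancel z − 3 from numerator and denominator to get the reduced form.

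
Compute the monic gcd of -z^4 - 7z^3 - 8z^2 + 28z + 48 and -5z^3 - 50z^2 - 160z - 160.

Apply the Euclidean algorithm:
  -z^4 - 7z^3 - 8z^2 + 28z + 48 = ((1/5)z - 3/5)(-5z^3 - 50z^2 - 160z - 160) + (-6z^2 - 36z - 48)
  -5z^3 - 50z^2 - 160z - 160 = ((5/6)z + 10/3)(-6z^2 - 36z - 48) + (0)
Last nonzero remainder: -6z^2 - 36z - 48. Dividing through by -6 gives the monic gcd z^2 + 6z + 8.

z^2 + 6z + 8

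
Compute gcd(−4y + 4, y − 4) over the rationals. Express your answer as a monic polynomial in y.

Apply the Euclidean algorithm:
  −4y + 4 = (−4)(y − 4) + (−12)
  y − 4 = (−(1/12)y + 1/3)(−12) + (0)
The last nonzero remainder is the constant −12, so the polynomials are coprime and gcd = 1.

1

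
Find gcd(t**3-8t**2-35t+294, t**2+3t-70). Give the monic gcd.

Euclidean algorithm in ℚ[t]:
  t**3-8t**2-35t+294 = (t-11)(t**2+3t-70) + (68t-476)
  t**2+3t-70 = ((1/68)t+5/34)(68t-476) + (0)
Last nonzero remainder: 68t-476. Dividing through by 68 gives the monic gcd t-7.

t-7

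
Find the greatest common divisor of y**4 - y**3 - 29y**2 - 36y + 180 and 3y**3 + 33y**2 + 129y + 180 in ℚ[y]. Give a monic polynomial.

y**2 + 7y + 15

Euclidean algorithm in ℚ[y]:
  y**4 - y**3 - 29y**2 - 36y + 180 = ((1/3)y - 4)(3y**3 + 33y**2 + 129y + 180) + (60y**2 + 420y + 900)
  3y**3 + 33y**2 + 129y + 180 = ((1/20)y + 1/5)(60y**2 + 420y + 900) + (0)
Last nonzero remainder: 60y**2 + 420y + 900. Dividing through by 60 gives the monic gcd y**2 + 7y + 15.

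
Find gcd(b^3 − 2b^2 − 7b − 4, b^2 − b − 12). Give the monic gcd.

b − 4

By polynomial division,
  b^3 − 2b^2 − 7b − 4 = (b − 1)(b^2 − b − 12) + (4b − 16)
  b^2 − b − 12 = ((1/4)b + 3/4)(4b − 16) + (0)
Last nonzero remainder: 4b − 16. Dividing through by 4 gives the monic gcd b − 4.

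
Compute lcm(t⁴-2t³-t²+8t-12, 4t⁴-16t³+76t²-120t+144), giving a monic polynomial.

t⁶-4t⁵+15t⁴-14t³-40t²+120t-144

Apply the Euclidean algorithm:
  t⁴-2t³-t²+8t-12 = (1/4)(4t⁴-16t³+76t²-120t+144) + (2t³-20t²+38t-48)
  4t⁴-16t³+76t²-120t+144 = (2t+12)(2t³-20t²+38t-48) + (240t²-480t+720)
  2t³-20t²+38t-48 = ((1/120)t-1/15)(240t²-480t+720) + (0)
Last nonzero remainder: 240t²-480t+720. Dividing through by 240 gives the monic gcd t²-2t+3.
Then lcm(f, g) = f·g / gcd(f, g); expanding and making the result monic gives the answer.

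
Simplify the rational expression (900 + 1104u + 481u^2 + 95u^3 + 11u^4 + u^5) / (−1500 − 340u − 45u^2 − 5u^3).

Apply the Euclidean algorithm:
  u^5 + 11u^4 + 95u^3 + 481u^2 + 1104u + 900 = (−(1/5)u^2 − (2/5)u − 9/5)(−5u^3 − 45u^2 − 340u − 1500) + (−36u^2 − 108u − 1800)
  −5u^3 − 45u^2 − 340u − 1500 = ((5/36)u + 5/6)(−36u^2 − 108u − 1800) + (0)
Last nonzero remainder: −36u^2 − 108u − 1800. Dividing through by −36 gives the monic gcd u^2 + 3u + 50.
Cancel u^2 + 3u + 50 from numerator and denominator to get the reduced form.

(−18 − 21u − 8u^2 − u^3)/(30 + 5u)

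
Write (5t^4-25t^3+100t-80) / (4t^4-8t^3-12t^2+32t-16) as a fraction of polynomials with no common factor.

By polynomial division,
  5t^4-25t^3+100t-80 = (5/4)(4t^4-8t^3-12t^2+32t-16) + (-15t^3+15t^2+60t-60)
  4t^4-8t^3-12t^2+32t-16 = (-(4/15)t+4/15)(-15t^3+15t^2+60t-60) + (0)
Last nonzero remainder: -15t^3+15t^2+60t-60. Dividing through by -15 gives the monic gcd t^3-t^2-4t+4.
Cancel t^3-t^2-4t+4 from numerator and denominator to get the reduced form.

(5t-20)/(4t-4)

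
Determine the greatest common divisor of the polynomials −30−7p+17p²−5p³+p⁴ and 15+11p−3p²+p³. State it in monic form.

15+11p−3p²+p³

By polynomial division,
  p⁴−5p³+17p²−7p−30 = (p−2)(p³−3p²+11p+15) + (0)
The last nonzero remainder p³−3p²+11p+15 is already monic.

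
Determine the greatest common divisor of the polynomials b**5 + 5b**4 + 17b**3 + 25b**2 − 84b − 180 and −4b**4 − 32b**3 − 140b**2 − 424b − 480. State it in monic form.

b**3 + 4b**2 + 19b + 30

Repeated division with remainder:
  b**5 + 5b**4 + 17b**3 + 25b**2 − 84b − 180 = (−(1/4)b + 3/4)(−4b**4 − 32b**3 − 140b**2 − 424b − 480) + (6b**3 + 24b**2 + 114b + 180)
  −4b**4 − 32b**3 − 140b**2 − 424b − 480 = (−(2/3)b − 8/3)(6b**3 + 24b**2 + 114b + 180) + (0)
Last nonzero remainder: 6b**3 + 24b**2 + 114b + 180. Dividing through by 6 gives the monic gcd b**3 + 4b**2 + 19b + 30.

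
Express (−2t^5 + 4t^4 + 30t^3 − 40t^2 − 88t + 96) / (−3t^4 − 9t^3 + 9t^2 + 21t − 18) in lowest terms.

Euclidean algorithm in ℚ[t]:
  −2t^5 + 4t^4 + 30t^3 − 40t^2 − 88t + 96 = ((2/3)t − 10/3)(−3t^4 − 9t^3 + 9t^2 + 21t − 18) + (−6t^3 − 24t^2 − 6t + 36)
  −3t^4 − 9t^3 + 9t^2 + 21t − 18 = ((1/2)t − 1/2)(−6t^3 − 24t^2 − 6t + 36) + (0)
Last nonzero remainder: −6t^3 − 24t^2 − 6t + 36. Dividing through by −6 gives the monic gcd t^3 + 4t^2 + t − 6.
Cancel t^3 + 4t^2 + t − 6 from numerator and denominator to get the reduced form.

(2t^2 − 12t + 16)/(3t − 3)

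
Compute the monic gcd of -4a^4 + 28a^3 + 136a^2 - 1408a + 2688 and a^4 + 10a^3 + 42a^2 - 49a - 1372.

Euclidean algorithm in ℚ[a]:
  -4a^4 + 28a^3 + 136a^2 - 1408a + 2688 = (-4)(a^4 + 10a^3 + 42a^2 - 49a - 1372) + (68a^3 + 304a^2 - 1604a - 2800)
  a^4 + 10a^3 + 42a^2 - 49a - 1372 = ((1/68)a + 47/578)(68a^3 + 304a^2 - 1604a - 2800) + ((11811/289)a^2 + (35433/289)a - 330708/289)
  68a^3 + 304a^2 - 1604a - 2800 = ((19652/11811)a + 28900/11811)((11811/289)a^2 + (35433/289)a - 330708/289) + (0)
Last nonzero remainder: (11811/289)a^2 + (35433/289)a - 330708/289. Dividing through by 11811/289 gives the monic gcd a^2 + 3a - 28.

a^2 + 3a - 28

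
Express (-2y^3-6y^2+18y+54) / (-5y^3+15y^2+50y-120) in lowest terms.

By polynomial division,
  -2y^3-6y^2+18y+54 = (2/5)(-5y^3+15y^2+50y-120) + (-12y^2-2y+102)
  -5y^3+15y^2+50y-120 = ((5/12)y-95/72)(-12y^2-2y+102) + ((175/36)y+175/12)
  -12y^2-2y+102 = (-(432/175)y+1224/175)((175/36)y+175/12) + (0)
Last nonzero remainder: (175/36)y+175/12. Dividing through by 175/36 gives the monic gcd y+3.
Cancel y+3 from numerator and denominator to get the reduced form.

(2y^2-18)/(5y^2-30y+40)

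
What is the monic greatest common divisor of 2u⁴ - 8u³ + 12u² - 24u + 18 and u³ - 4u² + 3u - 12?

u² + 3

Repeated division with remainder:
  2u⁴ - 8u³ + 12u² - 24u + 18 = (2u)(u³ - 4u² + 3u - 12) + (6u² + 18)
  u³ - 4u² + 3u - 12 = ((1/6)u - 2/3)(6u² + 18) + (0)
Last nonzero remainder: 6u² + 18. Dividing through by 6 gives the monic gcd u² + 3.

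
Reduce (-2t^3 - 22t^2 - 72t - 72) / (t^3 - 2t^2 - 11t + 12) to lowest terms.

Euclidean algorithm in ℚ[t]:
  -2t^3 - 22t^2 - 72t - 72 = (-2)(t^3 - 2t^2 - 11t + 12) + (-26t^2 - 94t - 48)
  t^3 - 2t^2 - 11t + 12 = (-(1/26)t + 73/338)(-26t^2 - 94t - 48) + ((1260/169)t + 3780/169)
  -26t^2 - 94t - 48 = (-(2197/630)t - 676/315)((1260/169)t + 3780/169) + (0)
Last nonzero remainder: (1260/169)t + 3780/169. Dividing through by 1260/169 gives the monic gcd t + 3.
Cancel t + 3 from numerator and denominator to get the reduced form.

(-2t^2 - 16t - 24)/(t^2 - 5t + 4)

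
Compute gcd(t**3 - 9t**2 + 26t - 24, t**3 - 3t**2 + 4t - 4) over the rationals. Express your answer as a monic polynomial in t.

t - 2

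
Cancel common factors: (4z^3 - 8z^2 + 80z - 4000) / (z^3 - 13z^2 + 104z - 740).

(4z^2 + 32z + 400)/(z^2 - 3z + 74)

By polynomial division,
  4z^3 - 8z^2 + 80z - 4000 = (4)(z^3 - 13z^2 + 104z - 740) + (44z^2 - 336z - 1040)
  z^3 - 13z^2 + 104z - 740 = ((1/44)z - 59/484)(44z^2 - 336z - 1040) + ((10488/121)z - 104880/121)
  44z^2 - 336z - 1040 = ((1331/2622)z + 1573/1311)((10488/121)z - 104880/121) + (0)
Last nonzero remainder: (10488/121)z - 104880/121. Dividing through by 10488/121 gives the monic gcd z - 10.
Cancel z - 10 from numerator and denominator to get the reduced form.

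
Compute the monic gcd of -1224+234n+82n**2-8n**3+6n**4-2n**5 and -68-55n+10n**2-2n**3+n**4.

By polynomial division,
  -2n**5+6n**4-8n**3+82n**2+234n-1224 = (-2n+2)(n**4-2n**3+10n**2-55n-68) + (16n**3-48n**2+208n-1088)
  n**4-2n**3+10n**2-55n-68 = ((1/16)n+1/16)(16n**3-48n**2+208n-1088) + (0)
Last nonzero remainder: 16n**3-48n**2+208n-1088. Dividing through by 16 gives the monic gcd n**3-3n**2+13n-68.

-68+13n-3n**2+n**3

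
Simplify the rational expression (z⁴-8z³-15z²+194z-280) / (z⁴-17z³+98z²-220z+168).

(z²+z-20)/(z²-8z+12)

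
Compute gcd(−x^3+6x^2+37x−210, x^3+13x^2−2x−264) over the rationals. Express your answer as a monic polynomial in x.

x+6

Repeated division with remainder:
  −x^3+6x^2+37x−210 = (−1)(x^3+13x^2−2x−264) + (19x^2+35x−474)
  x^3+13x^2−2x−264 = ((1/19)x+212/361)(19x^2+35x−474) + ((864/361)x+5184/361)
  19x^2+35x−474 = ((6859/864)x−28519/864)((864/361)x+5184/361) + (0)
Last nonzero remainder: (864/361)x+5184/361. Dividing through by 864/361 gives the monic gcd x+6.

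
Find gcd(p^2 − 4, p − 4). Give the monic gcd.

1

Apply the Euclidean algorithm:
  p^2 − 4 = (p + 4)(p − 4) + (12)
  p − 4 = ((1/12)p − 1/3)(12) + (0)
The last nonzero remainder is the constant 12, so the polynomials are coprime and gcd = 1.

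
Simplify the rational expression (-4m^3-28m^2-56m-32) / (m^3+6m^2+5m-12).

(-4m^2-12m-8)/(m^2+2m-3)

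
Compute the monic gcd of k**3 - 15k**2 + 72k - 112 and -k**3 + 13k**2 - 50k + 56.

Repeated division with remainder:
  k**3 - 15k**2 + 72k - 112 = (-1)(-k**3 + 13k**2 - 50k + 56) + (-2k**2 + 22k - 56)
  -k**3 + 13k**2 - 50k + 56 = ((1/2)k - 1)(-2k**2 + 22k - 56) + (0)
Last nonzero remainder: -2k**2 + 22k - 56. Dividing through by -2 gives the monic gcd k**2 - 11k + 28.

k**2 - 11k + 28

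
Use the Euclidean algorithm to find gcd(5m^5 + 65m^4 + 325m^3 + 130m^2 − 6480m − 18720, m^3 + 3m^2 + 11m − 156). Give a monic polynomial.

m^3 + 3m^2 + 11m − 156

Repeated division with remainder:
  5m^5 + 65m^4 + 325m^3 + 130m^2 − 6480m − 18720 = (5m^2 + 50m + 120)(m^3 + 3m^2 + 11m − 156) + (0)
The last nonzero remainder m^3 + 3m^2 + 11m − 156 is already monic.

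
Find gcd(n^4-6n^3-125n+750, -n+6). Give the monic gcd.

n-6

Repeated division with remainder:
  n^4-6n^3-125n+750 = (-n^3+125)(-n+6) + (0)
Last nonzero remainder: -n+6. Dividing through by -1 gives the monic gcd n-6.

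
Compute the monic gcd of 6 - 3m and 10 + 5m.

1

Euclidean algorithm in ℚ[m]:
  -3m + 6 = (-3/5)(5m + 10) + (12)
  5m + 10 = ((5/12)m + 5/6)(12) + (0)
The last nonzero remainder is the constant 12, so the polynomials are coprime and gcd = 1.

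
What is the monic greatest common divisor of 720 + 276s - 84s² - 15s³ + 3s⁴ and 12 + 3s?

Repeated division with remainder:
  3s⁴ - 15s³ - 84s² + 276s + 720 = (s³ - 9s² + 8s + 60)(3s + 12) + (0)
Last nonzero remainder: 3s + 12. Dividing through by 3 gives the monic gcd s + 4.

4 + s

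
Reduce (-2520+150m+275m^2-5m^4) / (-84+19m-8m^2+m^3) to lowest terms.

(360+30m-35m^2-5m^3)/(12-m+m^2)

Repeated division with remainder:
  -5m^4+275m^2+150m-2520 = (-5m-40)(m^3-8m^2+19m-84) + (50m^2+490m-5880)
  m^3-8m^2+19m-84 = ((1/50)m-89/250)(50m^2+490m-5880) + ((7776/25)m-54432/25)
  50m^2+490m-5880 = ((625/3888)m+875/324)((7776/25)m-54432/25) + (0)
Last nonzero remainder: (7776/25)m-54432/25. Dividing through by 7776/25 gives the monic gcd m-7.
Cancel m-7 from numerator and denominator to get the reduced form.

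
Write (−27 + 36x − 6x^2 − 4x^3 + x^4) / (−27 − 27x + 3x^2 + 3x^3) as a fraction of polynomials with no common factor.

Euclidean algorithm in ℚ[x]:
  x^4 − 4x^3 − 6x^2 + 36x − 27 = ((1/3)x − 5/3)(3x^3 + 3x^2 − 27x − 27) + (8x^2 − 72)
  3x^3 + 3x^2 − 27x − 27 = ((3/8)x + 3/8)(8x^2 − 72) + (0)
Last nonzero remainder: 8x^2 − 72. Dividing through by 8 gives the monic gcd x^2 − 9.
Cancel x^2 − 9 from numerator and denominator to get the reduced form.

(3 − 4x + x^2)/(3 + 3x)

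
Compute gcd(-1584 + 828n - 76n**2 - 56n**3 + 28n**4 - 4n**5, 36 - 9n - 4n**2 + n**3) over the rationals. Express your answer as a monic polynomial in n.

36 - 9n - 4n**2 + n**3

Apply the Euclidean algorithm:
  -4n**5 + 28n**4 - 56n**3 - 76n**2 + 828n - 1584 = (-4n**2 + 12n - 44)(n**3 - 4n**2 - 9n + 36) + (0)
The last nonzero remainder n**3 - 4n**2 - 9n + 36 is already monic.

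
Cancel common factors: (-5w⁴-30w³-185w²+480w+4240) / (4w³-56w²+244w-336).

(-5w³-50w²-385w-1060)/(4w²-40w+84)

Apply the Euclidean algorithm:
  -5w⁴-30w³-185w²+480w+4240 = (-(5/4)w-25)(4w³-56w²+244w-336) + (-1280w²+6160w-4160)
  4w³-56w²+244w-336 = (-(1/320)w+147/5120)(-1280w²+6160w-4160) + ((3465/64)w-3465/16)
  -1280w²+6160w-4160 = (-(16384/693)w+13312/693)((3465/64)w-3465/16) + (0)
Last nonzero remainder: (3465/64)w-3465/16. Dividing through by 3465/64 gives the monic gcd w-4.
Cancel w-4 from numerator and denominator to get the reduced form.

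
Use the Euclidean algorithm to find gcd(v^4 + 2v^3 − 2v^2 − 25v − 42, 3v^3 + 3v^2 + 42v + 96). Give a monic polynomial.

Euclidean algorithm in ℚ[v]:
  v^4 + 2v^3 − 2v^2 − 25v − 42 = ((1/3)v + 1/3)(3v^3 + 3v^2 + 42v + 96) + (−17v^2 − 71v − 74)
  3v^3 + 3v^2 + 42v + 96 = (−(3/17)v + 162/289)(−17v^2 − 71v − 74) + ((19866/289)v + 39732/289)
  −17v^2 − 71v − 74 = (−(4913/19866)v − 10693/19866)((19866/289)v + 39732/289) + (0)
Last nonzero remainder: (19866/289)v + 39732/289. Dividing through by 19866/289 gives the monic gcd v + 2.

v + 2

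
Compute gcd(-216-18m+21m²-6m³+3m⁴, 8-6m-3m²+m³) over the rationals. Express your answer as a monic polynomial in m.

Euclidean algorithm in ℚ[m]:
  3m⁴-6m³+21m²-18m-216 = (3m+3)(m³-3m²-6m+8) + (48m²-24m-240)
  m³-3m²-6m+8 = ((1/48)m-5/96)(48m²-24m-240) + (-(9/4)m-9/2)
  48m²-24m-240 = (-(64/3)m+160/3)(-(9/4)m-9/2) + (0)
Last nonzero remainder: -(9/4)m-9/2. Dividing through by -9/4 gives the monic gcd m+2.

2+m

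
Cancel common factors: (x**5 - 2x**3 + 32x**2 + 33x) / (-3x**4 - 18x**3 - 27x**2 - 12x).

(-x**3 + x**2 + x - 33)/(3x**2 + 15x + 12)

By polynomial division,
  x**5 - 2x**3 + 32x**2 + 33x = (-(1/3)x + 2)(-3x**4 - 18x**3 - 27x**2 - 12x) + (25x**3 + 82x**2 + 57x)
  -3x**4 - 18x**3 - 27x**2 - 12x = (-(3/25)x - 204/625)(25x**3 + 82x**2 + 57x) + ((4128/625)x**2 + (4128/625)x)
  25x**3 + 82x**2 + 57x = ((15625/4128)x + 11875/1376)((4128/625)x**2 + (4128/625)x) + (0)
Last nonzero remainder: (4128/625)x**2 + (4128/625)x. Dividing through by 4128/625 gives the monic gcd x**2 + x.
Cancel x**2 + x from numerator and denominator to get the reduced form.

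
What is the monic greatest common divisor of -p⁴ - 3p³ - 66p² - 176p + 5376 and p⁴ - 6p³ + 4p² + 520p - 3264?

p² + 2p - 48

Apply the Euclidean algorithm:
  -p⁴ - 3p³ - 66p² - 176p + 5376 = (-1)(p⁴ - 6p³ + 4p² + 520p - 3264) + (-9p³ - 62p² + 344p + 2112)
  p⁴ - 6p³ + 4p² + 520p - 3264 = (-(1/9)p + 116/81)(-9p³ - 62p² + 344p + 2112) + ((10612/81)p² + (21224/81)p - 169792/27)
  -9p³ - 62p² + 344p + 2112 = (-(729/10612)p - 891/2653)((10612/81)p² + (21224/81)p - 169792/27) + (0)
Last nonzero remainder: (10612/81)p² + (21224/81)p - 169792/27. Dividing through by 10612/81 gives the monic gcd p² + 2p - 48.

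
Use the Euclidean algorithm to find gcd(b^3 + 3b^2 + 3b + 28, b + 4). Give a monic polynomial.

By polynomial division,
  b^3 + 3b^2 + 3b + 28 = (b^2 - b + 7)(b + 4) + (0)
The last nonzero remainder b + 4 is already monic.

b + 4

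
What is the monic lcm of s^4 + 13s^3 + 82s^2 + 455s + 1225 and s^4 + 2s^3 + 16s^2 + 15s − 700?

Repeated division with remainder:
  s^4 + 13s^3 + 82s^2 + 455s + 1225 = (s^4 + 2s^3 + 16s^2 + 15s − 700) + (11s^3 + 66s^2 + 440s + 1925)
  s^4 + 2s^3 + 16s^2 + 15s − 700 = ((1/11)s − 4/11)(11s^3 + 66s^2 + 440s + 1925) + (0)
Last nonzero remainder: 11s^3 + 66s^2 + 440s + 1925. Dividing through by 11 gives the monic gcd s^3 + 6s^2 + 40s + 175.
Then lcm(f, g) = f·g / gcd(f, g); expanding and making the result monic gives the answer.

s^5 + 9s^4 + 30s^3 + 127s^2 − 595s − 4900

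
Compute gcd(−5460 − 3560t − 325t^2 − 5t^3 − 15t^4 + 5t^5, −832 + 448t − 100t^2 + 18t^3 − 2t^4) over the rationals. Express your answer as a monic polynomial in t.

Apply the Euclidean algorithm:
  5t^5 − 15t^4 − 5t^3 − 325t^2 − 3560t − 5460 = (−(5/2)t − 15)(−2t^4 + 18t^3 − 100t^2 + 448t − 832) + (15t^3 − 705t^2 + 1080t − 17940)
  −2t^4 + 18t^3 − 100t^2 + 448t − 832 = (−(2/15)t − 76/15)(15t^3 − 705t^2 + 1080t − 17940) + (−3528t^2 + 3528t − 91728)
  15t^3 − 705t^2 + 1080t − 17940 = (−(5/1176)t + 115/588)(−3528t^2 + 3528t − 91728) + (0)
Last nonzero remainder: −3528t^2 + 3528t − 91728. Dividing through by −3528 gives the monic gcd t^2 − t + 26.

26 − t + t^2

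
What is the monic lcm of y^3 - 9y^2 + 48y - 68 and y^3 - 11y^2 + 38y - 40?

y^5 - 18y^4 + 149y^3 - 680y^2 + 1572y - 1360

By polynomial division,
  y^3 - 9y^2 + 48y - 68 = (y^3 - 11y^2 + 38y - 40) + (2y^2 + 10y - 28)
  y^3 - 11y^2 + 38y - 40 = ((1/2)y - 8)(2y^2 + 10y - 28) + (132y - 264)
  2y^2 + 10y - 28 = ((1/66)y + 7/66)(132y - 264) + (0)
Last nonzero remainder: 132y - 264. Dividing through by 132 gives the monic gcd y - 2.
Then lcm(f, g) = f·g / gcd(f, g); expanding and making the result monic gives the answer.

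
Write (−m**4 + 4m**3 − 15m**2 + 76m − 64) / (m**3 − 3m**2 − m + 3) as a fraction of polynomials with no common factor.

By polynomial division,
  −m**4 + 4m**3 − 15m**2 + 76m − 64 = (−m + 1)(m**3 − 3m**2 − m + 3) + (−13m**2 + 80m − 67)
  m**3 − 3m**2 − m + 3 = (−(1/13)m − 41/169)(−13m**2 + 80m − 67) + ((2240/169)m − 2240/169)
  −13m**2 + 80m − 67 = (−(2197/2240)m + 11323/2240)((2240/169)m − 2240/169) + (0)
Last nonzero remainder: (2240/169)m − 2240/169. Dividing through by 2240/169 gives the monic gcd m − 1.
Cancel m − 1 from numerator and denominator to get the reduced form.

(−m**3 + 3m**2 − 12m + 64)/(m**2 − 2m − 3)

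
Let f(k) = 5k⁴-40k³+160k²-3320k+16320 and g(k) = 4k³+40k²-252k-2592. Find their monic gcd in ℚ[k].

k-8

Apply the Euclidean algorithm:
  5k⁴-40k³+160k²-3320k+16320 = ((5/4)k-45/2)(4k³+40k²-252k-2592) + (1375k²-5750k-42000)
  4k³+40k²-252k-2592 = ((4/1375)k+624/15125)(1375k²-5750k-42000) + ((12996/121)k-103968/121)
  1375k²-5750k-42000 = ((166375/12996)k+105875/2166)((12996/121)k-103968/121) + (0)
Last nonzero remainder: (12996/121)k-103968/121. Dividing through by 12996/121 gives the monic gcd k-8.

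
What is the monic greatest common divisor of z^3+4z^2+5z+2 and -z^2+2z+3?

Repeated division with remainder:
  z^3+4z^2+5z+2 = (-z-6)(-z^2+2z+3) + (20z+20)
  -z^2+2z+3 = (-(1/20)z+3/20)(20z+20) + (0)
Last nonzero remainder: 20z+20. Dividing through by 20 gives the monic gcd z+1.

z+1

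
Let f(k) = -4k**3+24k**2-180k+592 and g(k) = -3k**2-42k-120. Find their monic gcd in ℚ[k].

Apply the Euclidean algorithm:
  -4k**3+24k**2-180k+592 = ((4/3)k-80/3)(-3k**2-42k-120) + (-1140k-2608)
  -3k**2-42k-120 = ((1/380)k+1669/54150)(-1140k-2608) + (-1072624/27075)
  -1140k-2608 = ((7716375/268156)k+4413225/67039)(-1072624/27075) + (0)
The last nonzero remainder is the constant -1072624/27075, so the polynomials are coprime and gcd = 1.

1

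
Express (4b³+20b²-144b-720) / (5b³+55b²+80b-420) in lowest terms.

(4b²-4b-120)/(5b²+25b-70)

Apply the Euclidean algorithm:
  4b³+20b²-144b-720 = (4/5)(5b³+55b²+80b-420) + (-24b²-208b-384)
  5b³+55b²+80b-420 = (-(5/24)b-35/72)(-24b²-208b-384) + (-(910/9)b-1820/3)
  -24b²-208b-384 = ((108/455)b+288/455)(-(910/9)b-1820/3) + (0)
Last nonzero remainder: -(910/9)b-1820/3. Dividing through by -910/9 gives the monic gcd b+6.
Cancel b+6 from numerator and denominator to get the reduced form.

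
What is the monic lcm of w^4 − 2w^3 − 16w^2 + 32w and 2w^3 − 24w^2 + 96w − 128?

Apply the Euclidean algorithm:
  w^4 − 2w^3 − 16w^2 + 32w = ((1/2)w + 5)(2w^3 − 24w^2 + 96w − 128) + (56w^2 − 384w + 640)
  2w^3 − 24w^2 + 96w − 128 = ((1/28)w − 9/49)(56w^2 − 384w + 640) + ((128/49)w − 512/49)
  56w^2 − 384w + 640 = ((343/16)w − 245/4)((128/49)w − 512/49) + (0)
Last nonzero remainder: (128/49)w − 512/49. Dividing through by 128/49 gives the monic gcd w − 4.
Then lcm(f, g) = f·g / gcd(f, g); expanding and making the result monic gives the answer.

w^6 − 10w^5 + 16w^4 + 128w^3 − 512w^2 + 512w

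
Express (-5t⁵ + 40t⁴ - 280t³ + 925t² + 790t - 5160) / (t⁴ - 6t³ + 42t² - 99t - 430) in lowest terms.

Repeated division with remainder:
  -5t⁵ + 40t⁴ - 280t³ + 925t² + 790t - 5160 = (-5t + 10)(t⁴ - 6t³ + 42t² - 99t - 430) + (-10t³ + 10t² - 370t - 860)
  t⁴ - 6t³ + 42t² - 99t - 430 = (-(1/10)t + 1/2)(-10t³ + 10t² - 370t - 860) + (0)
Last nonzero remainder: -10t³ + 10t² - 370t - 860. Dividing through by -10 gives the monic gcd t³ - t² + 37t + 86.
Cancel t³ - t² + 37t + 86 from numerator and denominator to get the reduced form.

(-5t² + 35t - 60)/(t - 5)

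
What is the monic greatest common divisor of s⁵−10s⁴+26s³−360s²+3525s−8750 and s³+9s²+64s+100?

s²+7s+50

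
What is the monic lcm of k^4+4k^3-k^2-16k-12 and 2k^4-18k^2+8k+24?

k^5+2k^4-9k^3-14k^2+20k+24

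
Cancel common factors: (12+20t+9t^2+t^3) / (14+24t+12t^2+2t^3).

(12+8t+t^2)/(14+10t+2t^2)

By polynomial division,
  t^3+9t^2+20t+12 = (1/2)(2t^3+12t^2+24t+14) + (3t^2+8t+5)
  2t^3+12t^2+24t+14 = ((2/3)t+20/9)(3t^2+8t+5) + ((26/9)t+26/9)
  3t^2+8t+5 = ((27/26)t+45/26)((26/9)t+26/9) + (0)
Last nonzero remainder: (26/9)t+26/9. Dividing through by 26/9 gives the monic gcd t+1.
Cancel t+1 from numerator and denominator to get the reduced form.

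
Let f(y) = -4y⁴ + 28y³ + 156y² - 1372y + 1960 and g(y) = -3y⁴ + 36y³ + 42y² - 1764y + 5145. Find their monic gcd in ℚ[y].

y³ - 5y² - 49y + 245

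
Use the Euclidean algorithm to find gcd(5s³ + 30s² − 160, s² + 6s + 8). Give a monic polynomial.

Apply the Euclidean algorithm:
  5s³ + 30s² − 160 = (5s)(s² + 6s + 8) + (−40s − 160)
  s² + 6s + 8 = (−(1/40)s − 1/20)(−40s − 160) + (0)
Last nonzero remainder: −40s − 160. Dividing through by −40 gives the monic gcd s + 4.

s + 4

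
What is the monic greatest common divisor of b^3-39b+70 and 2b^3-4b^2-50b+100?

b^2-7b+10

Repeated division with remainder:
  b^3-39b+70 = (1/2)(2b^3-4b^2-50b+100) + (2b^2-14b+20)
  2b^3-4b^2-50b+100 = (b+5)(2b^2-14b+20) + (0)
Last nonzero remainder: 2b^2-14b+20. Dividing through by 2 gives the monic gcd b^2-7b+10.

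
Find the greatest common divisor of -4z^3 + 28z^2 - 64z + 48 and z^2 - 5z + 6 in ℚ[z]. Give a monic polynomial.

Euclidean algorithm in ℚ[z]:
  -4z^3 + 28z^2 - 64z + 48 = (-4z + 8)(z^2 - 5z + 6) + (0)
The last nonzero remainder z^2 - 5z + 6 is already monic.

z^2 - 5z + 6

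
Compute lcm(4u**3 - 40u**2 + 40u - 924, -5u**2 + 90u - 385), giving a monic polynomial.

By polynomial division,
  4u**3 - 40u**2 + 40u - 924 = (-(4/5)u - 32/5)(-5u**2 + 90u - 385) + (308u - 3388)
  -5u**2 + 90u - 385 = (-(5/308)u + 5/44)(308u - 3388) + (0)
Last nonzero remainder: 308u - 3388. Dividing through by 308 gives the monic gcd u - 11.
Then lcm(f, g) = f·g / gcd(f, g); expanding and making the result monic gives the answer.

u**4 - 17u**3 + 80u**2 - 301u + 1617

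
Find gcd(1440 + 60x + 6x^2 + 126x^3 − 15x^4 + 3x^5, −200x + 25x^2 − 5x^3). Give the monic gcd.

40 − 5x + x^2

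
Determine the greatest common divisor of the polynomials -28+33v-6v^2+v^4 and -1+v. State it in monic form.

Apply the Euclidean algorithm:
  v^4-6v^2+33v-28 = (v^3+v^2-5v+28)(v-1) + (0)
The last nonzero remainder v-1 is already monic.

-1+v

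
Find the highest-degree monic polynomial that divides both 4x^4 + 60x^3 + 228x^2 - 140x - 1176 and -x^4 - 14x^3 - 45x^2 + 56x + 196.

x^3 + 12x^2 + 21x - 98

Euclidean algorithm in ℚ[x]:
  4x^4 + 60x^3 + 228x^2 - 140x - 1176 = (-4)(-x^4 - 14x^3 - 45x^2 + 56x + 196) + (4x^3 + 48x^2 + 84x - 392)
  -x^4 - 14x^3 - 45x^2 + 56x + 196 = (-(1/4)x - 1/2)(4x^3 + 48x^2 + 84x - 392) + (0)
Last nonzero remainder: 4x^3 + 48x^2 + 84x - 392. Dividing through by 4 gives the monic gcd x^3 + 12x^2 + 21x - 98.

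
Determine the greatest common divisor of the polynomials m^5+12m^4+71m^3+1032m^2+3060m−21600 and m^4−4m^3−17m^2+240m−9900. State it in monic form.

m^3+7m^2+60m+900

Apply the Euclidean algorithm:
  m^5+12m^4+71m^3+1032m^2+3060m−21600 = (m+16)(m^4−4m^3−17m^2+240m−9900) + (152m^3+1064m^2+9120m+136800)
  m^4−4m^3−17m^2+240m−9900 = ((1/152)m−11/152)(152m^3+1064m^2+9120m+136800) + (0)
Last nonzero remainder: 152m^3+1064m^2+9120m+136800. Dividing through by 152 gives the monic gcd m^3+7m^2+60m+900.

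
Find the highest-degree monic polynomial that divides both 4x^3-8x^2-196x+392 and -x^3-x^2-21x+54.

x-2

Apply the Euclidean algorithm:
  4x^3-8x^2-196x+392 = (-4)(-x^3-x^2-21x+54) + (-12x^2-280x+608)
  -x^3-x^2-21x+54 = ((1/12)x-67/36)(-12x^2-280x+608) + (-(5335/9)x+10670/9)
  -12x^2-280x+608 = ((108/5335)x+2736/5335)(-(5335/9)x+10670/9) + (0)
Last nonzero remainder: -(5335/9)x+10670/9. Dividing through by -5335/9 gives the monic gcd x-2.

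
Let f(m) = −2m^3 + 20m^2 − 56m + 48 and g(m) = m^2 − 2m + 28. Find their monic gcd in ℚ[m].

1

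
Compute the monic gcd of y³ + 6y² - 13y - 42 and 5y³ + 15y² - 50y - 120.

Repeated division with remainder:
  y³ + 6y² - 13y - 42 = (1/5)(5y³ + 15y² - 50y - 120) + (3y² - 3y - 18)
  5y³ + 15y² - 50y - 120 = ((5/3)y + 20/3)(3y² - 3y - 18) + (0)
Last nonzero remainder: 3y² - 3y - 18. Dividing through by 3 gives the monic gcd y² - y - 6.

y² - y - 6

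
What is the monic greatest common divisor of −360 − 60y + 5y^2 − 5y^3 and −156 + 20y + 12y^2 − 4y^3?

3 + y

Repeated division with remainder:
  −5y^3 + 5y^2 − 60y − 360 = (5/4)(−4y^3 + 12y^2 + 20y − 156) + (−10y^2 − 85y − 165)
  −4y^3 + 12y^2 + 20y − 156 = ((2/5)y − 23/5)(−10y^2 − 85y − 165) + (−305y − 915)
  −10y^2 − 85y − 165 = ((2/61)y + 11/61)(−305y − 915) + (0)
Last nonzero remainder: −305y − 915. Dividing through by −305 gives the monic gcd y + 3.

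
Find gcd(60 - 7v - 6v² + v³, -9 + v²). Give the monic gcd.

Apply the Euclidean algorithm:
  v³ - 6v² - 7v + 60 = (v - 6)(v² - 9) + (2v + 6)
  v² - 9 = ((1/2)v - 3/2)(2v + 6) + (0)
Last nonzero remainder: 2v + 6. Dividing through by 2 gives the monic gcd v + 3.

3 + v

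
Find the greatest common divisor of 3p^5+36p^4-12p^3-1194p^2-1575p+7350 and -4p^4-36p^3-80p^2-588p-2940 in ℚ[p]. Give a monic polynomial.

By polynomial division,
  3p^5+36p^4-12p^3-1194p^2-1575p+7350 = (-(3/4)p-9/4)(-4p^4-36p^3-80p^2-588p-2940) + (-153p^3-1815p^2-5103p+735)
  -4p^4-36p^3-80p^2-588p-2940 = ((4/153)p-584/7803)(-153p^3-1815p^2-5103p+735) + (-(214396/2601)p^2-(857584/867)p-7503860/2601)
  -153p^3-1815p^2-5103p+735 = ((397953/214396)p-7803/30628)(-(214396/2601)p^2-(857584/867)p-7503860/2601) + (0)
Last nonzero remainder: -(214396/2601)p^2-(857584/867)p-7503860/2601. Dividing through by -214396/2601 gives the monic gcd p^2+12p+35.

p^2+12p+35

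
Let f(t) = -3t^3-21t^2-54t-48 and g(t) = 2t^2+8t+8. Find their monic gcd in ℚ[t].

t+2

Repeated division with remainder:
  -3t^3-21t^2-54t-48 = (-(3/2)t-9/2)(2t^2+8t+8) + (-6t-12)
  2t^2+8t+8 = (-(1/3)t-2/3)(-6t-12) + (0)
Last nonzero remainder: -6t-12. Dividing through by -6 gives the monic gcd t+2.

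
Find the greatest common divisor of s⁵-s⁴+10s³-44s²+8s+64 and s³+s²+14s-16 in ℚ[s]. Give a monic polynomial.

Euclidean algorithm in ℚ[s]:
  s⁵-s⁴+10s³-44s²+8s+64 = (s²-2s-2)(s³+s²+14s-16) + (2s²+4s+32)
  s³+s²+14s-16 = ((1/2)s-1/2)(2s²+4s+32) + (0)
Last nonzero remainder: 2s²+4s+32. Dividing through by 2 gives the monic gcd s²+2s+16.

s²+2s+16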